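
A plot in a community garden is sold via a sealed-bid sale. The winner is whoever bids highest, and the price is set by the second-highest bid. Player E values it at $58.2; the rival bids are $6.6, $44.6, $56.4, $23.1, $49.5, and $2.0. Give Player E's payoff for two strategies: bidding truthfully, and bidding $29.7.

Truthful: $1.8; alternative: $0.0.

The highest competing bid is $56.4.
Bidding truthfully at $58.2: Player E has the top bid, wins, and pays the second-highest bid $56.4. Payoff = $58.2 − $56.4 = $1.8.
Bidding $29.7: the top bid is $56.4 (a rival), so Player E loses. Payoff = $0.0.
Deviating from a truthful bid can only lose payoff in a second-price auction — never gain.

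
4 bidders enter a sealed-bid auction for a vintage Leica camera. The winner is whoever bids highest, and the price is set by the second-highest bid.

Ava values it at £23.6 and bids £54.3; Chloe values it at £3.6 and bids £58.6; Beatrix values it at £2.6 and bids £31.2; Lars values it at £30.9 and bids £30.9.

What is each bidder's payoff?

Ava £0.0, Chloe -£50.7, Beatrix £0.0, Lars £0.0.

Bids in descending order: Chloe £58.6 > Ava £54.3 > Beatrix £31.2 > Lars £30.9.
Chloe has the top bid and wins; the price is the second-highest bid, £54.3.
Chloe's payoff = £3.6 − £54.3 = -£50.7. All other bidders lose, so their payoff is 0.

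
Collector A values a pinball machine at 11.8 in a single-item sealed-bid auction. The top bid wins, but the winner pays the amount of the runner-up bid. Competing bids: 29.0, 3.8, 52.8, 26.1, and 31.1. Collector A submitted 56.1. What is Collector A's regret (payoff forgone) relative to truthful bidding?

The highest competing bid is 52.8.
Bidding truthfully at 11.8: the top bid is 52.8 (a rival), so Collector A loses. Payoff = 0.0.
Bidding 56.1: Collector A has the top bid, wins, and pays the second-highest bid 52.8. Payoff = 11.8 − 52.8 = -41.0.
Regret = truthful payoff − actual payoff = 0.0 − -41.0 = 41.0.
Deviating from a truthful bid can only lose payoff in a second-price auction — never gain.

Payoff forgone: 41.0.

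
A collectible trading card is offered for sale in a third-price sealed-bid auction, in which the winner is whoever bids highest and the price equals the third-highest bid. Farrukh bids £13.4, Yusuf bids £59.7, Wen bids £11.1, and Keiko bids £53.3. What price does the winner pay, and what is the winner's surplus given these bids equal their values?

The winner pays £13.4 for a surplus of £46.3.

Ordered from highest: Yusuf £59.7 > Keiko £53.3 > Farrukh £13.4 > Wen £11.1.
Yusuf is the highest bidder, so Yusuf wins.
Under the third-price rule, the price is the third-highest bid: £13.4.
Surplus = £59.7 − £13.4 = £46.3.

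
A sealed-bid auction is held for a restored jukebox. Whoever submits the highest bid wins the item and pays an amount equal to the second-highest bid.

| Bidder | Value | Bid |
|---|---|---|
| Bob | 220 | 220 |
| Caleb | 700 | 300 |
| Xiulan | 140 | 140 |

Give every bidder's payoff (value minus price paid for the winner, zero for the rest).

Ordered from highest: Caleb 300, then Bob 220, then Xiulan 140.
Caleb has the top bid and wins; the price is the second-highest bid, 220.
Caleb's payoff = 700 − 220 = 480. All other bidders lose, so their payoff is 0.

Payoffs: Bob 0, Caleb 480, Xiulan 0.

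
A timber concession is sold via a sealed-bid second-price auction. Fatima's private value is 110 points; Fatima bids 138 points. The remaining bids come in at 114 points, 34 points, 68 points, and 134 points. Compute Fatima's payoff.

Highest competing bid: 134 points.
Fatima's bid 138 points is the highest overall, so Fatima wins and pays the second-highest bid, 134 points.
Payoff = value − price = 110 points − 134 points = -24 points.

Payoff = -24 points.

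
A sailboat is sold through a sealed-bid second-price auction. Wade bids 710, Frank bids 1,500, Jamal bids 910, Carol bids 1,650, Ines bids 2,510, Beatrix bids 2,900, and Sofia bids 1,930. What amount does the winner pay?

Bids in descending order: Beatrix 2,900, then Ines 2,510, then Sofia 1,930, then Carol 1,650, then Frank 1,500, then Jamal 910, then Wade 710.
Beatrix has the highest bid, so Beatrix wins.
The second-highest bid is 2,510, so that is what Beatrix pays.

Price paid: 2,510.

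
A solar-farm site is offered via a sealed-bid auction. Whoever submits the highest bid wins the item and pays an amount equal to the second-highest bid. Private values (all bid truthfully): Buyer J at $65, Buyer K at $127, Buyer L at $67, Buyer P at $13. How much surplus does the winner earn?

Ordered from highest: Buyer K $127, then Buyer L $67, then Buyer J $65, then Buyer P $13.
Buyer K wins with the top bid and pays the second-highest, $67.
Surplus = $127 − $67 = $60.

$60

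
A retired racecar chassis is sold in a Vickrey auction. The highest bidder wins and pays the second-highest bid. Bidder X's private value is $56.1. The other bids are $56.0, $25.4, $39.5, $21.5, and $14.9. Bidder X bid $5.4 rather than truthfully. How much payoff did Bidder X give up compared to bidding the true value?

The highest competing bid is $56.0.
Bidding truthfully at $56.1: Bidder X has the top bid, wins, and pays the second-highest bid $56.0. Payoff = $56.1 − $56.0 = $0.1.
Bidding $5.4: the top bid is $56.0 (a rival), so Bidder X loses. Payoff = $0.0.
Regret = truthful payoff − actual payoff = $0.1 − $0.0 = $0.1.

$0.1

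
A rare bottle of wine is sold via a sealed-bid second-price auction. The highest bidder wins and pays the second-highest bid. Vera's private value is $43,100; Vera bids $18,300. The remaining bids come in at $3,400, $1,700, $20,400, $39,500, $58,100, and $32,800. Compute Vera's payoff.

$0

Highest competing bid: $58,100.
Vera's bid $18,300 is not the highest, so Vera loses, pays nothing, and earns zero payoff.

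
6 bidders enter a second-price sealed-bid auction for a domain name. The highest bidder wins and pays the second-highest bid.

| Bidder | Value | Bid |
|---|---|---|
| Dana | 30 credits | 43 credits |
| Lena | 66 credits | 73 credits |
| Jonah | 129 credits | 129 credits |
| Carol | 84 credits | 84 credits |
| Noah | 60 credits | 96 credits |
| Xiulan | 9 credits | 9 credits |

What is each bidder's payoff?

Dana 0 credits, Lena 0 credits, Jonah 33 credits, Carol 0 credits, Noah 0 credits, Xiulan 0 credits.

Ranking the bids: Jonah 129 credits, then Noah 96 credits, then Carol 84 credits, then Lena 73 credits, then Dana 43 credits, then Xiulan 9 credits.
Jonah has the top bid and wins; the price is the second-highest bid, 96 credits.
Jonah's payoff = 129 credits − 96 credits = 33 credits. All other bidders lose, so their payoff is 0.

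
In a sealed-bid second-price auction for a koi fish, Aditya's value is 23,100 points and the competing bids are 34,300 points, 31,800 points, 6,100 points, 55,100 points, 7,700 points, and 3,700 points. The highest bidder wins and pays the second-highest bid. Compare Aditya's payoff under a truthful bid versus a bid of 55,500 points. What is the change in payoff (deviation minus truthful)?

The highest competing bid is 55,100 points.
Bidding truthfully at 23,100 points: the top bid is 55,100 points (a rival), so Aditya loses. Payoff = 0 points.
Bidding 55,500 points: Aditya has the top bid, wins, and pays the second-highest bid 55,100 points. Payoff = 23,100 points − 55,100 points = -32,000 points.
Change = -32,000 points − 0 points = -32,000 points.

Payoff change: -32,000 points.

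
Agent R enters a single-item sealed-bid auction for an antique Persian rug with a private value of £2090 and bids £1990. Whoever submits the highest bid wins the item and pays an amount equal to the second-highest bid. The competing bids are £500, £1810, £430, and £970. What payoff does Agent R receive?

Highest competing bid: £1810.
Agent R's bid £1990 is the highest overall, so Agent R wins and pays the second-highest bid, £1810.
Payoff = value − price = £2090 − £1810 = £280.

Agent R's payoff: £280.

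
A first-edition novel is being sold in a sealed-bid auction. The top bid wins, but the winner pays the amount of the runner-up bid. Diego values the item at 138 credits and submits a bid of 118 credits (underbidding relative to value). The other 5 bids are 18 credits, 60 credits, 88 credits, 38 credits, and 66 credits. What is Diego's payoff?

Highest competing bid: 88 credits.
Diego's bid 118 credits is the highest overall, so Diego wins and pays the second-highest bid, 88 credits.
Payoff = value − price = 138 credits − 88 credits = 50 credits.

50 credits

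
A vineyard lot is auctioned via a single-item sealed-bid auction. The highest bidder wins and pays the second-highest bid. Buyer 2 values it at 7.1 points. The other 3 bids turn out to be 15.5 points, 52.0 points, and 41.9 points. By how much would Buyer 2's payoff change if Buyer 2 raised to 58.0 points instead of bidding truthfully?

The highest competing bid is 52.0 points.
Bidding truthfully at 7.1 points: the top bid is 52.0 points (a rival), so Buyer 2 loses. Payoff = 0.0 points.
Bidding 58.0 points: Buyer 2 has the top bid, wins, and pays the second-highest bid 52.0 points. Payoff = 7.1 points − 52.0 points = -44.9 points.
Change = -44.9 points − 0.0 points = -44.9 points.

Payoff change: -44.9 points.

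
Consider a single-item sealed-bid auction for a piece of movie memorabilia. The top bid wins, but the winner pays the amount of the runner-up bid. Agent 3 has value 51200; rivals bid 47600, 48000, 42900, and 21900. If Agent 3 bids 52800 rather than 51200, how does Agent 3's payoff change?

Change in payoff: 0.

The highest competing bid is 48000.
Bidding truthfully at 51200: Agent 3 has the top bid, wins, and pays the second-highest bid 48000. Payoff = 51200 − 48000 = 3200.
Bidding 52800: Agent 3 has the top bid, wins, and pays the second-highest bid 48000. Payoff = 51200 − 48000 = 3200.
Change = 3200 − 3200 = 0.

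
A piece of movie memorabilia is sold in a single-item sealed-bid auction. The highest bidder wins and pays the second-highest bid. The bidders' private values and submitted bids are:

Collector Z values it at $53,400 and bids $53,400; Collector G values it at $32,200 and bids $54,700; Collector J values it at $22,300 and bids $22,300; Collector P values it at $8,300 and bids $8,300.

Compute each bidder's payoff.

Bids in descending order: Collector G $54,700, then Collector Z $53,400, then Collector J $22,300, then Collector P $8,300.
Collector G has the top bid and wins; the price is the second-highest bid, $53,400.
Collector G's payoff = $32,200 − $53,400 = -$21,200. All other bidders lose, so their payoff is 0.

Payoffs: Collector Z $0, Collector G -$21,200, Collector J $0, Collector P $0.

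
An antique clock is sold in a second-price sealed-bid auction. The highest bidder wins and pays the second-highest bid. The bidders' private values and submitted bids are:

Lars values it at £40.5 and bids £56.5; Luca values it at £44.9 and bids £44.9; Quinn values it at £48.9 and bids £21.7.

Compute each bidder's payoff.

Lars -£4.4, Luca £0.0, Quinn £0.0.

Ordered from highest: Lars £56.5, then Luca £44.9, then Quinn £21.7.
Lars has the top bid and wins; the price is the second-highest bid, £44.9.
Lars's payoff = £40.5 − £44.9 = -£4.4. All other bidders lose, so their payoff is 0.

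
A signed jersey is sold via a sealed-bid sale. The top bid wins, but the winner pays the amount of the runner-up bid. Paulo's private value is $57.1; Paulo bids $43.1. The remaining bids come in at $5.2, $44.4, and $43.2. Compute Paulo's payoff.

Highest competing bid: $44.4.
Paulo's bid $43.1 is not the highest, so Paulo loses, pays nothing, and earns zero payoff.

Paulo's payoff: $0.0.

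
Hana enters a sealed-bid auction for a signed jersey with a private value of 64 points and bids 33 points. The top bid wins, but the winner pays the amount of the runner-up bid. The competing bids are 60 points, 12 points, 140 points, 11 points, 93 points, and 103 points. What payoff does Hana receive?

Highest competing bid: 140 points.
Hana's bid 33 points is not the highest, so Hana loses, pays nothing, and earns zero payoff.

Hana's payoff: 0 points.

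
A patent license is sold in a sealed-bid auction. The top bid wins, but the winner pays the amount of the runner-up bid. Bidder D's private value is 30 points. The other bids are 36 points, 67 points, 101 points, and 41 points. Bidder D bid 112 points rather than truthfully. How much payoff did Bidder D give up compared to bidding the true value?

71 points

The highest competing bid is 101 points.
Bidding truthfully at 30 points: the top bid is 101 points (a rival), so Bidder D loses. Payoff = 0 points.
Bidding 112 points: Bidder D has the top bid, wins, and pays the second-highest bid 101 points. Payoff = 30 points − 101 points = -71 points.
Regret = truthful payoff − actual payoff = 0 points − -71 points = 71 points.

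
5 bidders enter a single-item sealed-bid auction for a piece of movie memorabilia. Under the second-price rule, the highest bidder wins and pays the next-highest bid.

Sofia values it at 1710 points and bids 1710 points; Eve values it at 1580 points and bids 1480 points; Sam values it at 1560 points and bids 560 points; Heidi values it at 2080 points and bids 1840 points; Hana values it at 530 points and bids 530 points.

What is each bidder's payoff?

Ordered from highest: Heidi 1840 points > Sofia 1710 points > Eve 1480 points > Sam 560 points > Hana 530 points.
Heidi has the top bid and wins; the price is the second-highest bid, 1710 points.
Heidi's payoff = 2080 points − 1710 points = 370 points. All other bidders lose, so their payoff is 0.

Payoffs: Sofia 0 points, Eve 0 points, Sam 0 points, Heidi 370 points, Hana 0 points.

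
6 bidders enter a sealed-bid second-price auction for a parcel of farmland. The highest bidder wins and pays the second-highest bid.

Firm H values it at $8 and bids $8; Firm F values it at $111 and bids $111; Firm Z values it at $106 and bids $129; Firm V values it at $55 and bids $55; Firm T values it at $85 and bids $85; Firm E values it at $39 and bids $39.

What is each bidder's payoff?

Firm H $0, Firm F $0, Firm Z -$5, Firm V $0, Firm T $0, Firm E $0.

Ranking the bids: Firm Z $129 > Firm F $111 > Firm T $85 > Firm V $55 > Firm E $39 > Firm H $8.
Firm Z has the top bid and wins; the price is the second-highest bid, $111.
Firm Z's payoff = $106 − $111 = -$5. All other bidders lose, so their payoff is 0.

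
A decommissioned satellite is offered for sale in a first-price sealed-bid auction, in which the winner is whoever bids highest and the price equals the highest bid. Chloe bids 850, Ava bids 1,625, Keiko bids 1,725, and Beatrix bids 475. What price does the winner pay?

1,725

Bids in descending order: Keiko 1,725, then Ava 1,625, then Chloe 850, then Beatrix 475.
Keiko is the highest bidder, so Keiko wins.
Under the first-price rule, the price is the highest bid: 1,725.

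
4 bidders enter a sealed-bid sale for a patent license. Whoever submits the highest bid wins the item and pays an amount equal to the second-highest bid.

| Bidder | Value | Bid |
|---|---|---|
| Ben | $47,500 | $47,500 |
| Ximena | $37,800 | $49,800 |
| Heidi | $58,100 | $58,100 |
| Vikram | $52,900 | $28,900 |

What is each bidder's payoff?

Payoffs: Ben $0, Ximena $0, Heidi $8,300, Vikram $0.

Bids in descending order: Heidi $58,100 > Ximena $49,800 > Ben $47,500 > Vikram $28,900.
Heidi has the top bid and wins; the price is the second-highest bid, $49,800.
Heidi's payoff = $58,100 − $49,800 = $8,300. All other bidders lose, so their payoff is 0.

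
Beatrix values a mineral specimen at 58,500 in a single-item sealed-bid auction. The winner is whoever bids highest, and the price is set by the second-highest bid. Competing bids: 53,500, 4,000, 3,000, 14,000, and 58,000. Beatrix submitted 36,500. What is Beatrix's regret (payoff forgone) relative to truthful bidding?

Regret: 500.

The highest competing bid is 58,000.
Bidding truthfully at 58,500: Beatrix has the top bid, wins, and pays the second-highest bid 58,000. Payoff = 58,500 − 58,000 = 500.
Bidding 36,500: the top bid is 58,000 (a rival), so Beatrix loses. Payoff = 0.
Regret = truthful payoff − actual payoff = 500 − 0 = 500.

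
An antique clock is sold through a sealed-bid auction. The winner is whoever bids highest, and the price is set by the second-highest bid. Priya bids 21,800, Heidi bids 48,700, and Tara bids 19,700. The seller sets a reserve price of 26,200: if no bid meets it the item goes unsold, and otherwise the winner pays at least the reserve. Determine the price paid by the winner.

Price paid: 26,200.

Sorted high to low: Heidi 48,700 > Priya 21,800 > Tara 19,700.
Heidi has the highest bid, so Heidi wins.
The second-highest bid is 21,800, but the reserve 26,200 is higher, so the price is the reserve.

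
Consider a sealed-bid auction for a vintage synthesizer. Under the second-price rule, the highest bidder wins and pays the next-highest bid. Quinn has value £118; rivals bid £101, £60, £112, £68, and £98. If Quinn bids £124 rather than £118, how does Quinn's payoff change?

The highest competing bid is £112.
Bidding truthfully at £118: Quinn has the top bid, wins, and pays the second-highest bid £112. Payoff = £118 − £112 = £6.
Bidding £124: Quinn has the top bid, wins, and pays the second-highest bid £112. Payoff = £118 − £112 = £6.
Change = £6 − £6 = £0.

Payoff change: £0.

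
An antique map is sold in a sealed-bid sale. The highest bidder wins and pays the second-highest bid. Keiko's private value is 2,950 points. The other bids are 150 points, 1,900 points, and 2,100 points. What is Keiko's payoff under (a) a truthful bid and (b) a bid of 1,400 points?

The highest competing bid is 2,100 points.
Bidding truthfully at 2,950 points: Keiko has the top bid, wins, and pays the second-highest bid 2,100 points. Payoff = 2,950 points − 2,100 points = 850 points.
Bidding 1,400 points: the top bid is 2,100 points (a rival), so Keiko loses. Payoff = 0 points.
This is the dominant-strategy logic: truthful bidding weakly beats any alternative.

(a) 850 points  (b) 0 points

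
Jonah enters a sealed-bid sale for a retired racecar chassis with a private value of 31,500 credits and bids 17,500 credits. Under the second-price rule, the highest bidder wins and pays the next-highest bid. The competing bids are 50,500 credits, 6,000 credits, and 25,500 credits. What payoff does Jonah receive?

Highest competing bid: 50,500 credits.
Jonah's bid 17,500 credits is not the highest, so Jonah loses, pays nothing, and earns zero payoff.

0 credits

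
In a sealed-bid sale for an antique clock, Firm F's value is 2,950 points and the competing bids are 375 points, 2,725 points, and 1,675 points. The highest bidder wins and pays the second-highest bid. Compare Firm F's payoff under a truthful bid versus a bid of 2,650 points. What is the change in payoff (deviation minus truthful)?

Change in payoff: -225 points.

The highest competing bid is 2,725 points.
Bidding truthfully at 2,950 points: Firm F has the top bid, wins, and pays the second-highest bid 2,725 points. Payoff = 2,950 points − 2,725 points = 225 points.
Bidding 2,650 points: the top bid is 2,725 points (a rival), so Firm F loses. Payoff = 0 points.
Change = 0 points − 225 points = -225 points.
This is the dominant-strategy logic: truthful bidding weakly beats any alternative.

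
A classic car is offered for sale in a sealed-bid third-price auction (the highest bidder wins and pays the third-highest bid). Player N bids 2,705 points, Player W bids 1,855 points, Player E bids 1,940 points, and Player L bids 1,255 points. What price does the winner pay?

1,855 points

Ordered from highest: Player N 2,705 points; Player E 1,940 points; Player W 1,855 points; Player L 1,255 points.
Player N is the highest bidder, so Player N wins.
Under the third-price rule, the price is the third-highest bid: 1,855 points.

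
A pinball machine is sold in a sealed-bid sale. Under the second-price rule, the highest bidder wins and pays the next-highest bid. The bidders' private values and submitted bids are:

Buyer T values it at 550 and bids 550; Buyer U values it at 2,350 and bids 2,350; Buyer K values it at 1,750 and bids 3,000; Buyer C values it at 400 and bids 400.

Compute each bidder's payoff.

Ordered from highest: Buyer K 3,000, then Buyer U 2,350, then Buyer T 550, then Buyer C 400.
Buyer K has the top bid and wins; the price is the second-highest bid, 2,350.
Buyer K's payoff = 1,750 − 2,350 = -600. All other bidders lose, so their payoff is 0.

Buyer T 0, Buyer U 0, Buyer K -600, Buyer C 0.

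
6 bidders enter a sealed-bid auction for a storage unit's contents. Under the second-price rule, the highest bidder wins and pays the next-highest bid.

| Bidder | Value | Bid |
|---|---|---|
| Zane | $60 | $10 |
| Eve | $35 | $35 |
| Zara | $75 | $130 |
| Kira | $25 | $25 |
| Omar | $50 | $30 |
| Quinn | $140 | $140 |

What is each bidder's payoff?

Bids in descending order: Quinn $140 > Zara $130 > Eve $35 > Omar $30 > Kira $25 > Zane $10.
Quinn has the top bid and wins; the price is the second-highest bid, $130.
Quinn's payoff = $140 − $130 = $10. All other bidders lose, so their payoff is 0.

Payoffs: Zane $0, Eve $0, Zara $0, Kira $0, Omar $0, Quinn $10.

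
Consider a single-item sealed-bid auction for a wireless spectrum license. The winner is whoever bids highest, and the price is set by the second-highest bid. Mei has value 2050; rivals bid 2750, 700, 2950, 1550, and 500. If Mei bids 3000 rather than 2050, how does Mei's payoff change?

Payoff change: -900.

The highest competing bid is 2950.
Bidding truthfully at 2050: the top bid is 2950 (a rival), so Mei loses. Payoff = 0.
Bidding 3000: Mei has the top bid, wins, and pays the second-highest bid 2950. Payoff = 2050 − 2950 = -900.
Change = -900 − 0 = -900.
This is the dominant-strategy logic: truthful bidding weakly beats any alternative.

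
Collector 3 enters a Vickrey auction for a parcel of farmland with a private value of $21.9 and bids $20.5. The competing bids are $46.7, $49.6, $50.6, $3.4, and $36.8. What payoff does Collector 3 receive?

Highest competing bid: $50.6.
Collector 3's bid $20.5 is not the highest, so Collector 3 loses, pays nothing, and earns zero payoff.

Payoff = $0.0.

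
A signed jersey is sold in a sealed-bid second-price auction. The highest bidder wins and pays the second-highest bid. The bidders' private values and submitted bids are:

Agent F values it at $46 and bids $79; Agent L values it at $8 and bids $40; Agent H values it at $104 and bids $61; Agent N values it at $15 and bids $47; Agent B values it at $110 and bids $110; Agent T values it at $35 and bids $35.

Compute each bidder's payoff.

Ranking the bids: Agent B $110 > Agent F $79 > Agent H $61 > Agent N $47 > Agent L $40 > Agent T $35.
Agent B has the top bid and wins; the price is the second-highest bid, $79.
Agent B's payoff = $110 − $79 = $31. All other bidders lose, so their payoff is 0.

Agent F $0, Agent L $0, Agent H $0, Agent N $0, Agent B $31, Agent T $0.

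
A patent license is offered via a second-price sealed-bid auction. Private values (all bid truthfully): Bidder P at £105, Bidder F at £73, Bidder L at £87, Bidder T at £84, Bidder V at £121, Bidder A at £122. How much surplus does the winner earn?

Winner's surplus: £1.

Ranking the bids: Bidder A £122, then Bidder V £121, then Bidder P £105, then Bidder L £87, then Bidder T £84, then Bidder F £73.
Bidder A wins with the top bid and pays the second-highest, £121.
Surplus = £122 − £121 = £1.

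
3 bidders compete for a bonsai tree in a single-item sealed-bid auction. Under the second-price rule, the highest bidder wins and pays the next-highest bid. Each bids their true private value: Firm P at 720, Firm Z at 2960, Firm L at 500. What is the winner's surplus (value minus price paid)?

Surplus = 2240.

Ranking the bids: Firm Z 2960, then Firm P 720, then Firm L 500.
Firm Z wins with the top bid and pays the second-highest, 720.
Surplus = 2960 − 720 = 2240.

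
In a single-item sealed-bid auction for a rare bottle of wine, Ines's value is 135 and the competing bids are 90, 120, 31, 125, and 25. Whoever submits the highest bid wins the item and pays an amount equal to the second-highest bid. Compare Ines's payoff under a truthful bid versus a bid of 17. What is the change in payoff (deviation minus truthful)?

The highest competing bid is 125.
Bidding truthfully at 135: Ines has the top bid, wins, and pays the second-highest bid 125. Payoff = 135 − 125 = 10.
Bidding 17: the top bid is 125 (a rival), so Ines loses. Payoff = 0.
Change = 0 − 10 = -10.

Payoff change: -10.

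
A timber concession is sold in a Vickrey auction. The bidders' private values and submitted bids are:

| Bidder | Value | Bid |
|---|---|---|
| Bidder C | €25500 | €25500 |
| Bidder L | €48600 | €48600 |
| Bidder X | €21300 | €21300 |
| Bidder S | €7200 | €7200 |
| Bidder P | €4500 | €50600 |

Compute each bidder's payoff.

Payoffs: Bidder C €0, Bidder L €0, Bidder X €0, Bidder S €0, Bidder P -€44100.

Bids in descending order: Bidder P €50600; Bidder L €48600; Bidder C €25500; Bidder X €21300; Bidder S €7200.
Bidder P has the top bid and wins; the price is the second-highest bid, €48600.
Bidder P's payoff = €4500 − €48600 = -€44100. All other bidders lose, so their payoff is 0.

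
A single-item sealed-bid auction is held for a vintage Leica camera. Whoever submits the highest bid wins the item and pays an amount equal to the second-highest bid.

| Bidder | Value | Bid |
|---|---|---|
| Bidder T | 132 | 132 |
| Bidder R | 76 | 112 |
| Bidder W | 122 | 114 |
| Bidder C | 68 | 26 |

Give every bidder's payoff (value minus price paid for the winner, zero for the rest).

Payoffs: Bidder T 18, Bidder R 0, Bidder W 0, Bidder C 0.

Ordered from highest: Bidder T 132, then Bidder W 114, then Bidder R 112, then Bidder C 26.
Bidder T has the top bid and wins; the price is the second-highest bid, 114.
Bidder T's payoff = 132 − 114 = 18. All other bidders lose, so their payoff is 0.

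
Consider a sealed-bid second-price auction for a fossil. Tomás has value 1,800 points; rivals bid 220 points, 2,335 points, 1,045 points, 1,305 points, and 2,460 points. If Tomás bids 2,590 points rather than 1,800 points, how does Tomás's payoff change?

Payoff change: -660 points.

The highest competing bid is 2,460 points.
Bidding truthfully at 1,800 points: the top bid is 2,460 points (a rival), so Tomás loses. Payoff = 0 points.
Bidding 2,590 points: Tomás has the top bid, wins, and pays the second-highest bid 2,460 points. Payoff = 1,800 points − 2,460 points = -660 points.
Change = -660 points − 0 points = -660 points.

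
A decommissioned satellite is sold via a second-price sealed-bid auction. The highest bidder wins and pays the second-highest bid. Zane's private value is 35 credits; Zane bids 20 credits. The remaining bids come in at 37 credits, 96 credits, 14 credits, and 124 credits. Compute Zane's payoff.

Payoff = 0 credits.

Highest competing bid: 124 credits.
Zane's bid 20 credits is not the highest, so Zane loses, pays nothing, and earns zero payoff.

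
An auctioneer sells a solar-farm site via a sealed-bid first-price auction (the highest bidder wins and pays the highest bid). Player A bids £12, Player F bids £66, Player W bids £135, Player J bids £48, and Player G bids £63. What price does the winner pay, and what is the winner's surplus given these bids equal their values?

Sorted high to low: Player W £135, then Player F £66, then Player G £63, then Player J £48, then Player A £12.
Player W is the highest bidder, so Player W wins.
Under the first-price rule, the price is the highest bid: £135.
Surplus = £135 − £135 = £0.

The winner pays £135 for a surplus of £0.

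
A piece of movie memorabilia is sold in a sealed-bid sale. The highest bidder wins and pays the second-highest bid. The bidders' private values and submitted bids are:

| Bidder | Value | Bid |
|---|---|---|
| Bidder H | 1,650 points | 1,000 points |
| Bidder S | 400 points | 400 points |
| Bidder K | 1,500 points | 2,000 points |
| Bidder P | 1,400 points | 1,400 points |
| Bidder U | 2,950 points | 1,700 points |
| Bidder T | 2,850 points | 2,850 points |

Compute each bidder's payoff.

Bidder H 0 points, Bidder S 0 points, Bidder K 0 points, Bidder P 0 points, Bidder U 0 points, Bidder T 850 points.

Ordered from highest: Bidder T 2,850 points > Bidder K 2,000 points > Bidder U 1,700 points > Bidder P 1,400 points > Bidder H 1,000 points > Bidder S 400 points.
Bidder T has the top bid and wins; the price is the second-highest bid, 2,000 points.
Bidder T's payoff = 2,850 points − 2,000 points = 850 points. All other bidders lose, so their payoff is 0.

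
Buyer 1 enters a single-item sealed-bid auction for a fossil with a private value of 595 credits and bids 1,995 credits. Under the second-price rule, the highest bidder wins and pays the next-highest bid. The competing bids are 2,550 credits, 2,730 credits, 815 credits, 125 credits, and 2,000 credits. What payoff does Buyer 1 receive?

Highest competing bid: 2,730 credits.
Buyer 1's bid 1,995 credits is not the highest, so Buyer 1 loses, pays nothing, and earns zero payoff.

The bidder's payoff: 0 credits.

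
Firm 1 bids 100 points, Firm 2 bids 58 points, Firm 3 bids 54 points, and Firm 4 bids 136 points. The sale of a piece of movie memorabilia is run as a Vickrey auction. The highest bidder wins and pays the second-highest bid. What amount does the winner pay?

Ordered from highest: Firm 4 136 points > Firm 1 100 points > Firm 2 58 points > Firm 3 54 points.
Firm 4 has the highest bid, so Firm 4 wins.
The second-highest bid is 100 points, so that is what Firm 4 pays.

100 points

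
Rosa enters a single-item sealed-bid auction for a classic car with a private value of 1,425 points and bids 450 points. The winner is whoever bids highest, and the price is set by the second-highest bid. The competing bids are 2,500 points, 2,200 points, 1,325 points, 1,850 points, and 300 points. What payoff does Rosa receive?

Highest competing bid: 2,500 points.
Rosa's bid 450 points is not the highest, so Rosa loses, pays nothing, and earns zero payoff.

Rosa's payoff: 0 points.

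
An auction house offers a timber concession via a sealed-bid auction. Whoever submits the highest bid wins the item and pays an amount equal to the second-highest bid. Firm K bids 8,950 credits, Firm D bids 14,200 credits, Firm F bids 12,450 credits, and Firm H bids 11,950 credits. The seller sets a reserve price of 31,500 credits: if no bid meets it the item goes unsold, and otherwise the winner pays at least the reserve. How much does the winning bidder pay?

Ranking the bids: Firm D 14,200 credits > Firm F 12,450 credits > Firm H 11,950 credits > Firm K 8,950 credits.
The top bid 14,200 credits is below the reserve 31,500 credits, so the item goes unsold and nothing is paid.

unsold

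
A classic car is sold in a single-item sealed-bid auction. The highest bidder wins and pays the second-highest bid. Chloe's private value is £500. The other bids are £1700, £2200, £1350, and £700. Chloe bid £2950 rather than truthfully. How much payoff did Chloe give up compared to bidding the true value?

The highest competing bid is £2200.
Bidding truthfully at £500: the top bid is £2200 (a rival), so Chloe loses. Payoff = £0.
Bidding £2950: Chloe has the top bid, wins, and pays the second-highest bid £2200. Payoff = £500 − £2200 = -£1700.
Regret = truthful payoff − actual payoff = £0 − -£1700 = £1700.
This is the dominant-strategy logic: truthful bidding weakly beats any alternative.

£1700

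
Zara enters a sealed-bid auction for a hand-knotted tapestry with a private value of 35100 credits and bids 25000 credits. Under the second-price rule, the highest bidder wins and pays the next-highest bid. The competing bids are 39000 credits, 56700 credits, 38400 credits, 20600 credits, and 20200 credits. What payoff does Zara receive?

Highest competing bid: 56700 credits.
Zara's bid 25000 credits is not the highest, so Zara loses, pays nothing, and earns zero payoff.

0 credits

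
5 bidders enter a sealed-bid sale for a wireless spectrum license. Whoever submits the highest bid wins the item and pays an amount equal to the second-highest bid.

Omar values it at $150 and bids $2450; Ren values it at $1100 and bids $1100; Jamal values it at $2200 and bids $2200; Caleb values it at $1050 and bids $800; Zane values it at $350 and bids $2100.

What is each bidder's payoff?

Payoffs: Omar -$2050, Ren $0, Jamal $0, Caleb $0, Zane $0.

Sorted high to low: Omar $2450, then Jamal $2200, then Zane $2100, then Ren $1100, then Caleb $800.
Omar has the top bid and wins; the price is the second-highest bid, $2200.
Omar's payoff = $150 − $2200 = -$2050. All other bidders lose, so their payoff is 0.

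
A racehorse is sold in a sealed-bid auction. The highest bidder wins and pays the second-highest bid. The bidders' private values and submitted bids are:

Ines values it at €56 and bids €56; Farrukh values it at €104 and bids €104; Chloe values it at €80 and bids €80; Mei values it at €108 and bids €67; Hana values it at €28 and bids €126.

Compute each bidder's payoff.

Payoffs: Ines €0, Farrukh €0, Chloe €0, Mei €0, Hana -€76.

Sorted high to low: Hana €126; Farrukh €104; Chloe €80; Mei €67; Ines €56.
Hana has the top bid and wins; the price is the second-highest bid, €104.
Hana's payoff = €28 − €104 = -€76. All other bidders lose, so their payoff is 0.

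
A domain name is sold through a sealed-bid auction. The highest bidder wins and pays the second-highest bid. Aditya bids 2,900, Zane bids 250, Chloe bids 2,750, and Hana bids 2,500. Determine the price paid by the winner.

Price paid: 2,750.

Sorted high to low: Aditya 2,900 > Chloe 2,750 > Hana 2,500 > Zane 250.
Aditya has the highest bid, so Aditya wins.
The second-highest bid is 2,750, so that is what Aditya pays.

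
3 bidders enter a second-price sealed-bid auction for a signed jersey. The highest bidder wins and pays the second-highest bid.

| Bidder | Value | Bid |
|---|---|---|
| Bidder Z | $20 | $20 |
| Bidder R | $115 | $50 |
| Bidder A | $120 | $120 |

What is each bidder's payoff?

Payoffs: Bidder Z $0, Bidder R $0, Bidder A $70.

Ordered from highest: Bidder A $120 > Bidder R $50 > Bidder Z $20.
Bidder A has the top bid and wins; the price is the second-highest bid, $50.
Bidder A's payoff = $120 − $50 = $70. All other bidders lose, so their payoff is 0.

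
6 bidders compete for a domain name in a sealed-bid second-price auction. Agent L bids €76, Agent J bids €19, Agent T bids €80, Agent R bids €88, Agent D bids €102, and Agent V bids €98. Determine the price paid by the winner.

Ordered from highest: Agent D €102, then Agent V €98, then Agent R €88, then Agent T €80, then Agent L €76, then Agent J €19.
Agent D has the highest bid, so Agent D wins.
The second-highest bid is €98, so that is what Agent D pays.

Price paid: €98.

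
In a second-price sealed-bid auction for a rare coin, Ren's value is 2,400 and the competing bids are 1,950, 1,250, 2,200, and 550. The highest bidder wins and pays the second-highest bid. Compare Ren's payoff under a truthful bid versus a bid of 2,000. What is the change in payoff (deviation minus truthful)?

The highest competing bid is 2,200.
Bidding truthfully at 2,400: Ren has the top bid, wins, and pays the second-highest bid 2,200. Payoff = 2,400 − 2,200 = 200.
Bidding 2,000: the top bid is 2,200 (a rival), so Ren loses. Payoff = 0.
Change = 0 − 200 = -200.
Deviating from a truthful bid can only lose payoff in a second-price auction — never gain.

Payoff change: -200.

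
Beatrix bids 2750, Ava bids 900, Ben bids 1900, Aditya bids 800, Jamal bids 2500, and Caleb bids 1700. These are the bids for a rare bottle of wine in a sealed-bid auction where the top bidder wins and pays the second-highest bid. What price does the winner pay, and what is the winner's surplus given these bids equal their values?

Ordered from highest: Beatrix 2750; Jamal 2500; Ben 1900; Caleb 1700; Ava 900; Aditya 800.
Beatrix is the highest bidder, so Beatrix wins.
Under the second-price rule, the price is the second-highest bid: 2500.
Surplus = 2750 − 2500 = 250.

Price 2500; surplus 250.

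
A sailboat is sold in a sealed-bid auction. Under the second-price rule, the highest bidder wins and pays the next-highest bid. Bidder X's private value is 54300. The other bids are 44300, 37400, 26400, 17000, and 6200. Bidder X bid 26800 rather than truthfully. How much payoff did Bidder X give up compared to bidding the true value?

The highest competing bid is 44300.
Bidding truthfully at 54300: Bidder X has the top bid, wins, and pays the second-highest bid 44300. Payoff = 54300 − 44300 = 10000.
Bidding 26800: the top bid is 44300 (a rival), so Bidder X loses. Payoff = 0.
Regret = truthful payoff − actual payoff = 10000 − 0 = 10000.

Payoff forgone: 10000.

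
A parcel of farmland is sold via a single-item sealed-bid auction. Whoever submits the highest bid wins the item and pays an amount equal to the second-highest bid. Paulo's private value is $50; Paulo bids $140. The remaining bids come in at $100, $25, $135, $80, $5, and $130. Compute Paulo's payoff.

Paulo's payoff: -$85.

Highest competing bid: $135.
Paulo's bid $140 is the highest overall, so Paulo wins and pays the second-highest bid, $135.
Payoff = value − price = $50 − $135 = -$85.
Overbidding won the item at a price above value — truthful bidding would have avoided this loss.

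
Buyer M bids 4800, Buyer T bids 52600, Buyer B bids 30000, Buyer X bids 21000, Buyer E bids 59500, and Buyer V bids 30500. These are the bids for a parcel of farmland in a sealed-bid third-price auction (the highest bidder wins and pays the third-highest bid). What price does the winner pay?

30500

Ordered from highest: Buyer E 59500, then Buyer T 52600, then Buyer V 30500, then Buyer B 30000, then Buyer X 21000, then Buyer M 4800.
Buyer E is the highest bidder, so Buyer E wins.
Under the third-price rule, the price is the third-highest bid: 30500.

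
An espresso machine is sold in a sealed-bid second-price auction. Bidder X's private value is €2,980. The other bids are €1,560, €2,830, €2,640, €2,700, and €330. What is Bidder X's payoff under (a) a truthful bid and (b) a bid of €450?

(a) €150  (b) €0

The highest competing bid is €2,830.
Bidding truthfully at €2,980: Bidder X has the top bid, wins, and pays the second-highest bid €2,830. Payoff = €2,980 − €2,830 = €150.
Bidding €450: the top bid is €2,830 (a rival), so Bidder X loses. Payoff = €0.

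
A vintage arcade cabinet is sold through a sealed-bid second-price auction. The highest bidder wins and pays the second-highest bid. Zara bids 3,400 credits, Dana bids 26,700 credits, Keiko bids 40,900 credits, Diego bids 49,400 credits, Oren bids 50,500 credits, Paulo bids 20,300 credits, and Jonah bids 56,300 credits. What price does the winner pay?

Sorted high to low: Jonah 56,300 credits; Oren 50,500 credits; Diego 49,400 credits; Keiko 40,900 credits; Dana 26,700 credits; Paulo 20,300 credits; Zara 3,400 credits.
Jonah has the highest bid, so Jonah wins.
The second-highest bid is 50,500 credits, so that is what Jonah pays.

50,500 credits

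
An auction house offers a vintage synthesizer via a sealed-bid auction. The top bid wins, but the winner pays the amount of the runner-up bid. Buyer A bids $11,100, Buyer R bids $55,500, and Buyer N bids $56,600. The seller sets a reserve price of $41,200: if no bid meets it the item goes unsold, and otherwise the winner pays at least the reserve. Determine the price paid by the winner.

Sorted high to low: Buyer N $56,600 > Buyer R $55,500 > Buyer A $11,100.
Buyer N has the highest bid, so Buyer N wins.
The second-highest bid is $55,500, which exceeds the reserve, so that sets the price.

$55,500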